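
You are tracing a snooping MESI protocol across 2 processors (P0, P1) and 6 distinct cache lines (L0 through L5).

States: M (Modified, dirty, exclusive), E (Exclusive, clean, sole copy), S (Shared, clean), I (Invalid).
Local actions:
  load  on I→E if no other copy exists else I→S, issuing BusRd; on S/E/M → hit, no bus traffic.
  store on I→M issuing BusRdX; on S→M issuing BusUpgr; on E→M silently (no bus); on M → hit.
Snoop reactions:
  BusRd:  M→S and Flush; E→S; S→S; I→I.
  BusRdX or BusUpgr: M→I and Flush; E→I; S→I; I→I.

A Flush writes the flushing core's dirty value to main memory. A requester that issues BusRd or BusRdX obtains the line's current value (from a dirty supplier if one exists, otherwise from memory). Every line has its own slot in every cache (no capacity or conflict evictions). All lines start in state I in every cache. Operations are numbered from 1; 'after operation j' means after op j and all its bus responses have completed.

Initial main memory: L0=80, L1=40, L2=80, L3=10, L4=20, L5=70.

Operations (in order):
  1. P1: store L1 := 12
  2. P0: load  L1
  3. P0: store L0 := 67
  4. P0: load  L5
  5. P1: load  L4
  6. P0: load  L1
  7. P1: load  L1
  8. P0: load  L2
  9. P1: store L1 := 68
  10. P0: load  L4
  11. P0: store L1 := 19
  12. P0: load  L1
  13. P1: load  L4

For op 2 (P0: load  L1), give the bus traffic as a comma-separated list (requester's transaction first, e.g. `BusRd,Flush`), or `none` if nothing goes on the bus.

bus = BusRd,Flush

  op1 P1: store L1 := 12 → I/M on L1; bus BusRdX; mem=40
  op2 P0: load  L1 → S/S on L1; bus BusRd Flush; mem=12
  op3 P0: store L0 := 67 → M/I on L0; bus BusRdX; mem=80
  op4 P0: load  L5 → E/I on L5; bus BusRd; mem=70
  op5 P1: load  L4 → I/E on L4; bus BusRd; mem=20
  op6 P0: load  L1 → S/S on L1; bus (none); mem=12
  op7 P1: load  L1 → S/S on L1; bus (none); mem=12
  op8 P0: load  L2 → E/I on L2; bus BusRd; mem=80
  op9 P1: store L1 := 68 → I/M on L1; bus BusUpgr; mem=12
  op10 P0: load  L4 → S/S on L4; bus BusRd; mem=20
  op11 P0: store L1 := 19 → M/I on L1; bus BusRdX Flush; mem=68
  op12 P0: load  L1 → M/I on L1; bus (none); mem=68
  op13 P1: load  L4 → S/S on L4; bus (none); mem=20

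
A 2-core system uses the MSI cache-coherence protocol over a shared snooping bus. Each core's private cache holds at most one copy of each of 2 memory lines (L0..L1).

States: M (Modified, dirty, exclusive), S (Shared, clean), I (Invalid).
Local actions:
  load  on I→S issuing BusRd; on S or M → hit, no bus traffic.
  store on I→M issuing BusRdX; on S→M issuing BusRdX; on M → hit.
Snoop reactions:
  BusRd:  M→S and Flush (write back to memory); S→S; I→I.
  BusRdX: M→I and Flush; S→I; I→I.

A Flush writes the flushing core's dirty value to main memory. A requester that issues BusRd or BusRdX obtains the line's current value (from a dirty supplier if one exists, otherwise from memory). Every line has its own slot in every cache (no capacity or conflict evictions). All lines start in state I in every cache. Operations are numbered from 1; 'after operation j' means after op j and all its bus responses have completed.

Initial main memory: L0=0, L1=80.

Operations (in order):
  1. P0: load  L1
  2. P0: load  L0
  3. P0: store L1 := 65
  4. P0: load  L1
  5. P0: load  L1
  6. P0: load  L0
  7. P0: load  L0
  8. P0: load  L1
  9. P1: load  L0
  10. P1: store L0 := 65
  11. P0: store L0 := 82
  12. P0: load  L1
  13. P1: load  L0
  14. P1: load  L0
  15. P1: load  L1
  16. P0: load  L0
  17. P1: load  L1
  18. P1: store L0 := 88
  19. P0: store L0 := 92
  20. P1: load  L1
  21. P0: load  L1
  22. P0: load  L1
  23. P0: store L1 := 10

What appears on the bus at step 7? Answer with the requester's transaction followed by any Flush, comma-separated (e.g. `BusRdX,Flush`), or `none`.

bus = none

  op1 P0: load  L1 → S/I on L1; bus BusRd; mem=80
  op2 P0: load  L0 → S/I on L0; bus BusRd; mem=0
  op3 P0: store L1 := 65 → M/I on L1; bus BusRdX; mem=80
  op4 P0: load  L1 → M/I on L1; bus (none); mem=80
  op5 P0: load  L1 → M/I on L1; bus (none); mem=80
  op6 P0: load  L0 → S/I on L0; bus (none); mem=0
  op7 P0: load  L0 → S/I on L0; bus (none); mem=0
  op8 P0: load  L1 → M/I on L1; bus (none); mem=80
  op9 P1: load  L0 → S/S on L0; bus BusRd; mem=0
  op10 P1: store L0 := 65 → I/M on L0; bus BusRdX; mem=0
  op11 P0: store L0 := 82 → M/I on L0; bus BusRdX Flush; mem=65
  op12 P0: load  L1 → M/I on L1; bus (none); mem=80
  op13 P1: load  L0 → S/S on L0; bus BusRd Flush; mem=82
  op14 P1: load  L0 → S/S on L0; bus (none); mem=82
  op15 P1: load  L1 → S/S on L1; bus BusRd Flush; mem=65
  op16 P0: load  L0 → S/S on L0; bus (none); mem=82
  op17 P1: load  L1 → S/S on L1; bus (none); mem=65
  op18 P1: store L0 := 88 → I/M on L0; bus BusRdX; mem=82
  op19 P0: store L0 := 92 → M/I on L0; bus BusRdX Flush; mem=88
  op20 P1: load  L1 → S/S on L1; bus (none); mem=65
  op21 P0: load  L1 → S/S on L1; bus (none); mem=65
  op22 P0: load  L1 → S/S on L1; bus (none); mem=65
  op23 P0: store L1 := 10 → M/I on L1; bus BusRdX; mem=65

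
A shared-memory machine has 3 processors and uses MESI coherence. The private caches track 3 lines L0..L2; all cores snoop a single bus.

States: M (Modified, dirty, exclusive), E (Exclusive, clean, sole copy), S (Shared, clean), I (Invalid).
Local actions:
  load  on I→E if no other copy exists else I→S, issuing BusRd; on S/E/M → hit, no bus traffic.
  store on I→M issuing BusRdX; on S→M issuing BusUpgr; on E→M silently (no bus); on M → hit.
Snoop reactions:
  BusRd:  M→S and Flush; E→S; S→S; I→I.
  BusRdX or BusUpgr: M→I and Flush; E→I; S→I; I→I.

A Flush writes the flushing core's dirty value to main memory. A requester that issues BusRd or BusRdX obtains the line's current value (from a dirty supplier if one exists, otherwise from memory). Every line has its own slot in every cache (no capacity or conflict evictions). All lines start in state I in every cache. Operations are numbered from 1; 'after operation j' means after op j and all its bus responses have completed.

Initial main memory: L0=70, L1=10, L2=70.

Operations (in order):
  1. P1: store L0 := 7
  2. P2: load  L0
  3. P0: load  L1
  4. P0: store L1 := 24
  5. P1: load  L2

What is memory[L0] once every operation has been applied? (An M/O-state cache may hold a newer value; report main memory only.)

step 1: P1: store L0 := 7  ⟶  IMI  (L0)  txn=BusRdX  M[L0]=70
step 2: P2: load  L0  ⟶  ISS  (L0)  txn=BusRd+Flush  M[L0]=7
step 3: P0: load  L1  ⟶  EII  (L1)  txn=BusRd  M[L1]=10
step 4: P0: store L1 := 24  ⟶  MII  (L1)  txn=∅  M[L1]=10
step 5: P1: load  L2  ⟶  IEI  (L2)  txn=BusRd  M[L2]=70

memory[L0] = 7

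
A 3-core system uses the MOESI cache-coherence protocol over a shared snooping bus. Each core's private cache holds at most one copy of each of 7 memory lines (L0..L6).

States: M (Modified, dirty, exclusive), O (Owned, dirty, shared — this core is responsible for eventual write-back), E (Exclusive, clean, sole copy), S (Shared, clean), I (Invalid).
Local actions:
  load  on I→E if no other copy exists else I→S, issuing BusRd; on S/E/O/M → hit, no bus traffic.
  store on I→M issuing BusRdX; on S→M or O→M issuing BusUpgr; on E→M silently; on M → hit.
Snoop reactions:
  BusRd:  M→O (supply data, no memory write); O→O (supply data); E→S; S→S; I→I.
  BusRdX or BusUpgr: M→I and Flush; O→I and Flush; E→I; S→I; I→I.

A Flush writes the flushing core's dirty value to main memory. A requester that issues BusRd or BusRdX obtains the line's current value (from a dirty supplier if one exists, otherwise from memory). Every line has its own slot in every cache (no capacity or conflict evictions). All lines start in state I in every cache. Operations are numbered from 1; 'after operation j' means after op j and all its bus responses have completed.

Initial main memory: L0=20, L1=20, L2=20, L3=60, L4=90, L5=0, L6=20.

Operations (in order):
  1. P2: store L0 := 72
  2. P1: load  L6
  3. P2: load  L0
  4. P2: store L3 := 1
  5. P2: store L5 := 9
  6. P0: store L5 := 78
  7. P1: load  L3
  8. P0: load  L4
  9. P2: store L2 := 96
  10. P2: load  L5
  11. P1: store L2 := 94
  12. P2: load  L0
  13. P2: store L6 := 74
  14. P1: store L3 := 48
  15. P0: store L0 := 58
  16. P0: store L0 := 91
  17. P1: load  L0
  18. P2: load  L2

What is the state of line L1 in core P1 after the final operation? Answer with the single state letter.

1. P2: store L0 := 72  bus=[BusRdX]  L0: P0=I P1=I P2=M  mem[L0]=20
2. P1: load  L6  bus=[BusRd]  L6: P0=I P1=E P2=I  mem[L6]=20
3. P2: load  L0  bus=[-]  L0: P0=I P1=I P2=M  mem[L0]=20
4. P2: store L3 := 1  bus=[BusRdX]  L3: P0=I P1=I P2=M  mem[L3]=60
5. P2: store L5 := 9  bus=[BusRdX]  L5: P0=I P1=I P2=M  mem[L5]=0
6. P0: store L5 := 78  bus=[BusRdX,Flush]  L5: P0=M P1=I P2=I  mem[L5]=9
7. P1: load  L3  bus=[BusRd]  L3: P0=I P1=S P2=O  mem[L3]=60
8. P0: load  L4  bus=[BusRd]  L4: P0=E P1=I P2=I  mem[L4]=90
9. P2: store L2 := 96  bus=[BusRdX]  L2: P0=I P1=I P2=M  mem[L2]=20
10. P2: load  L5  bus=[BusRd]  L5: P0=O P1=I P2=S  mem[L5]=9
11. P1: store L2 := 94  bus=[BusRdX,Flush]  L2: P0=I P1=M P2=I  mem[L2]=96
12. P2: load  L0  bus=[-]  L0: P0=I P1=I P2=M  mem[L0]=20
13. P2: store L6 := 74  bus=[BusRdX]  L6: P0=I P1=I P2=M  mem[L6]=20
14. P1: store L3 := 48  bus=[BusUpgr,Flush]  L3: P0=I P1=M P2=I  mem[L3]=1
15. P0: store L0 := 58  bus=[BusRdX,Flush]  L0: P0=M P1=I P2=I  mem[L0]=72
16. P0: store L0 := 91  bus=[-]  L0: P0=M P1=I P2=I  mem[L0]=72
17. P1: load  L0  bus=[BusRd]  L0: P0=O P1=S P2=I  mem[L0]=72
18. P2: load  L2  bus=[BusRd]  L2: P0=I P1=O P2=S  mem[L2]=96

state = I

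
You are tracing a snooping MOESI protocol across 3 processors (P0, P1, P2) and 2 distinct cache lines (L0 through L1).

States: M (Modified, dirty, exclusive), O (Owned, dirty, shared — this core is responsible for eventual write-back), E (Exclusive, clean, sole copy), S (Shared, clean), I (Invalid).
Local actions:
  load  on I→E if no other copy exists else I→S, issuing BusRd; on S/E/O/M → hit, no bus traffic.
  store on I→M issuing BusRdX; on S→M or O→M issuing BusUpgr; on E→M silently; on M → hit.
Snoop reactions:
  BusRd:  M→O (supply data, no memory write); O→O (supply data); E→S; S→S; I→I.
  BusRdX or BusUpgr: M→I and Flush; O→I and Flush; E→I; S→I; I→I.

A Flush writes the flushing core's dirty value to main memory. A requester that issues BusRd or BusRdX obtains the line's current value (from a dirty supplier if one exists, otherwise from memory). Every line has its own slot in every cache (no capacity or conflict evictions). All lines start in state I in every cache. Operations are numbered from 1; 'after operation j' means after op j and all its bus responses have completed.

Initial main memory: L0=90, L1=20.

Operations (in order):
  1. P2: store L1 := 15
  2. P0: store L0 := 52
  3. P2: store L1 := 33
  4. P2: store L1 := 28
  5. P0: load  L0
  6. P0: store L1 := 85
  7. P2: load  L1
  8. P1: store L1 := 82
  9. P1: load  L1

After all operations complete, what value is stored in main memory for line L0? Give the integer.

1. P2: store L1 := 15  bus=[BusRdX]  L1: P0=I P1=I P2=M  mem[L1]=20
2. P0: store L0 := 52  bus=[BusRdX]  L0: P0=M P1=I P2=I  mem[L0]=90
3. P2: store L1 := 33  bus=[-]  L1: P0=I P1=I P2=M  mem[L1]=20
4. P2: store L1 := 28  bus=[-]  L1: P0=I P1=I P2=M  mem[L1]=20
5. P0: load  L0  bus=[-]  L0: P0=M P1=I P2=I  mem[L0]=90
6. P0: store L1 := 85  bus=[BusRdX,Flush]  L1: P0=M P1=I P2=I  mem[L1]=28
7. P2: load  L1  bus=[BusRd]  L1: P0=O P1=I P2=S  mem[L1]=28
8. P1: store L1 := 82  bus=[BusRdX,Flush]  L1: P0=I P1=M P2=I  mem[L1]=85
9. P1: load  L1  bus=[-]  L1: P0=I P1=M P2=I  mem[L1]=85

memory[L0] = 90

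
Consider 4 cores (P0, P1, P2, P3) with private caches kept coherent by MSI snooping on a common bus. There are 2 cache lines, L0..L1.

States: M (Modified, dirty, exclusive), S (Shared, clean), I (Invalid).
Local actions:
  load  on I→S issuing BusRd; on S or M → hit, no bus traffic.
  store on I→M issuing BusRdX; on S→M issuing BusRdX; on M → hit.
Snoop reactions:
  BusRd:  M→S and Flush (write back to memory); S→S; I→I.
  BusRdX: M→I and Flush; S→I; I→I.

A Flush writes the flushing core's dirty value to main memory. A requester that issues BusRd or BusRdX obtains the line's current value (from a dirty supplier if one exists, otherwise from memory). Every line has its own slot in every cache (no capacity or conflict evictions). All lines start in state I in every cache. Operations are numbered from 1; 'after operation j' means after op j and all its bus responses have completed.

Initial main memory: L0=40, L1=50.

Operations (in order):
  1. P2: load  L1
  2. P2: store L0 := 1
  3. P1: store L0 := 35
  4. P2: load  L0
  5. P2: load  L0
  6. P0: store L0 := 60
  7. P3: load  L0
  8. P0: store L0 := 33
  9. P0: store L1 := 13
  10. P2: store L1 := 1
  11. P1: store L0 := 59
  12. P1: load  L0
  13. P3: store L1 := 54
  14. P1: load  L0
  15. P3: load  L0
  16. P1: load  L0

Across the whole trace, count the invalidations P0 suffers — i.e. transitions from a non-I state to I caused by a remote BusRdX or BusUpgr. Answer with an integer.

  op1 P2: load  L1 → I/I/S/I on L1; bus BusRd; mem=50
  op2 P2: store L0 := 1 → I/I/M/I on L0; bus BusRdX; mem=40
  op3 P1: store L0 := 35 → I/M/I/I on L0; bus BusRdX Flush; mem=1
  op4 P2: load  L0 → I/S/S/I on L0; bus BusRd Flush; mem=35
  op5 P2: load  L0 → I/S/S/I on L0; bus (none); mem=35
  op6 P0: store L0 := 60 → M/I/I/I on L0; bus BusRdX; mem=35
  op7 P3: load  L0 → S/I/I/S on L0; bus BusRd Flush; mem=60
  op8 P0: store L0 := 33 → M/I/I/I on L0; bus BusRdX; mem=60
  op9 P0: store L1 := 13 → M/I/I/I on L1; bus BusRdX; mem=50
  op10 P2: store L1 := 1 → I/I/M/I on L1; bus BusRdX Flush; mem=13
  op11 P1: store L0 := 59 → I/M/I/I on L0; bus BusRdX Flush; mem=33
  op12 P1: load  L0 → I/M/I/I on L0; bus (none); mem=33
  op13 P3: store L1 := 54 → I/I/I/M on L1; bus BusRdX Flush; mem=1
  op14 P1: load  L0 → I/M/I/I on L0; bus (none); mem=33
  op15 P3: load  L0 → I/S/I/S on L0; bus BusRd Flush; mem=59
  op16 P1: load  L0 → I/S/I/S on L0; bus (none); mem=59

invalidations = 2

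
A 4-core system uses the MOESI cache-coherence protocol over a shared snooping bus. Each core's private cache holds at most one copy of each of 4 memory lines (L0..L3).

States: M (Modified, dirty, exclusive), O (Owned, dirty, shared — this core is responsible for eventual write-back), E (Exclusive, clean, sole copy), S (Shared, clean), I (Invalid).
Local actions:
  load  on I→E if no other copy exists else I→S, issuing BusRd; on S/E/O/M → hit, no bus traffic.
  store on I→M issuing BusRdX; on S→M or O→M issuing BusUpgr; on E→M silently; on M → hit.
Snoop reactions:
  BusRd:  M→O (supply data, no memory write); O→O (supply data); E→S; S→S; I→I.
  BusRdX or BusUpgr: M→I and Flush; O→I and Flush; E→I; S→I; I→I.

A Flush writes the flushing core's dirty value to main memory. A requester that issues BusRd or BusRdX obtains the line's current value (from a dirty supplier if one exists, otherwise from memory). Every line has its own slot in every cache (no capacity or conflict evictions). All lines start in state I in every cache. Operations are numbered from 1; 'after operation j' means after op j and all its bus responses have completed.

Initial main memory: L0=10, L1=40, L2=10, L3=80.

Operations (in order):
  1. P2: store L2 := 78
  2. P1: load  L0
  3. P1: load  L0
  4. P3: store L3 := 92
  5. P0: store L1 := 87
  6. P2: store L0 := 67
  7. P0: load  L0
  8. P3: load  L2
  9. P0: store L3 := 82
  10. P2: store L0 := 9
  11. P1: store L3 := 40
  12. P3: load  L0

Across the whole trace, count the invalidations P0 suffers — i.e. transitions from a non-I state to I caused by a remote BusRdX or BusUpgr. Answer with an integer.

[1] P2: store L2 := 78 | P0:I, P1:I, P2:M(78), P3:I | bus: BusRdX
[2] P1: load  L0 | P0:I, P1:E(10), P2:I, P3:I | bus: BusRd
[3] P1: load  L0 | P0:I, P1:E(10), P2:I, P3:I | bus: none
[4] P3: store L3 := 92 | P0:I, P1:I, P2:I, P3:M(92) | bus: BusRdX
[5] P0: store L1 := 87 | P0:M(87), P1:I, P2:I, P3:I | bus: BusRdX
[6] P2: store L0 := 67 | P0:I, P1:I, P2:M(67), P3:I | bus: BusRdX
[7] P0: load  L0 | P0:S(67), P1:I, P2:O(67), P3:I | bus: BusRd
[8] P3: load  L2 | P0:I, P1:I, P2:O(78), P3:S(78) | bus: BusRd
[9] P0: store L3 := 82 | P0:M(82), P1:I, P2:I, P3:I | bus: BusRdX,Flush
[10] P2: store L0 := 9 | P0:I, P1:I, P2:M(9), P3:I | bus: BusUpgr
[11] P1: store L3 := 40 | P0:I, P1:M(40), P2:I, P3:I | bus: BusRdX,Flush
[12] P3: load  L0 | P0:I, P1:I, P2:O(9), P3:S(9) | bus: BusRd

invalidations = 2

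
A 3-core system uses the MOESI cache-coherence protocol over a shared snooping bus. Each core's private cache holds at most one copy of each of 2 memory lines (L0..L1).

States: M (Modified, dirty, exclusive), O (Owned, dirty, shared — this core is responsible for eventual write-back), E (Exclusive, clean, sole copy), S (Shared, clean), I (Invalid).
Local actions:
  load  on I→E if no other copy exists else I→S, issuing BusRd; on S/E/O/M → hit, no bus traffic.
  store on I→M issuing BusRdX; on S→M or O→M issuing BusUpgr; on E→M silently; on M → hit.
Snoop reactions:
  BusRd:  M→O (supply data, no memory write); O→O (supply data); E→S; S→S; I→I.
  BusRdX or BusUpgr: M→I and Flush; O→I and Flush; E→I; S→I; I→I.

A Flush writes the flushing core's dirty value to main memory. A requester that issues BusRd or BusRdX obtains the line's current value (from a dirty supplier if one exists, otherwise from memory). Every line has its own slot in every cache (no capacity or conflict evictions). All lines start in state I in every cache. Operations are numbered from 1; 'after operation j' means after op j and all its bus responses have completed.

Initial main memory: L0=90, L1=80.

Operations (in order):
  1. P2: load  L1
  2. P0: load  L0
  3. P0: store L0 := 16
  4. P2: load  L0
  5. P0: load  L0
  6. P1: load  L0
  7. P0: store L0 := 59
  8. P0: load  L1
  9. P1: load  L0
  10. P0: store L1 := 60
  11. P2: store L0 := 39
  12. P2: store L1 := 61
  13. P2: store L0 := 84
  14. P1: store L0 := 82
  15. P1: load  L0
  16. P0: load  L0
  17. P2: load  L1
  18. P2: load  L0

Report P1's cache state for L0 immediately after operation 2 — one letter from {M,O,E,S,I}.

step 1: P2: load  L1  ⟶  IIE  (L1)  txn=BusRd  M[L1]=80
step 2: P0: load  L0  ⟶  EII  (L0)  txn=BusRd  M[L0]=90
step 3: P0: store L0 := 16  ⟶  MII  (L0)  txn=∅  M[L0]=90
step 4: P2: load  L0  ⟶  OIS  (L0)  txn=BusRd  M[L0]=90
step 5: P0: load  L0  ⟶  OIS  (L0)  txn=∅  M[L0]=90
step 6: P1: load  L0  ⟶  OSS  (L0)  txn=BusRd  M[L0]=90
step 7: P0: store L0 := 59  ⟶  MII  (L0)  txn=BusUpgr  M[L0]=90
step 8: P0: load  L1  ⟶  SIS  (L1)  txn=BusRd  M[L1]=80
step 9: P1: load  L0  ⟶  OSI  (L0)  txn=BusRd  M[L0]=90
step 10: P0: store L1 := 60  ⟶  MII  (L1)  txn=BusUpgr  M[L1]=80
step 11: P2: store L0 := 39  ⟶  IIM  (L0)  txn=BusRdX+Flush  M[L0]=59
step 12: P2: store L1 := 61  ⟶  IIM  (L1)  txn=BusRdX+Flush  M[L1]=60
step 13: P2: store L0 := 84  ⟶  IIM  (L0)  txn=∅  M[L0]=59
step 14: P1: store L0 := 82  ⟶  IMI  (L0)  txn=BusRdX+Flush  M[L0]=84
step 15: P1: load  L0  ⟶  IMI  (L0)  txn=∅  M[L0]=84
step 16: P0: load  L0  ⟶  SOI  (L0)  txn=BusRd  M[L0]=84
step 17: P2: load  L1  ⟶  IIM  (L1)  txn=∅  M[L1]=60
step 18: P2: load  L0  ⟶  SOS  (L0)  txn=BusRd  M[L0]=84

state = I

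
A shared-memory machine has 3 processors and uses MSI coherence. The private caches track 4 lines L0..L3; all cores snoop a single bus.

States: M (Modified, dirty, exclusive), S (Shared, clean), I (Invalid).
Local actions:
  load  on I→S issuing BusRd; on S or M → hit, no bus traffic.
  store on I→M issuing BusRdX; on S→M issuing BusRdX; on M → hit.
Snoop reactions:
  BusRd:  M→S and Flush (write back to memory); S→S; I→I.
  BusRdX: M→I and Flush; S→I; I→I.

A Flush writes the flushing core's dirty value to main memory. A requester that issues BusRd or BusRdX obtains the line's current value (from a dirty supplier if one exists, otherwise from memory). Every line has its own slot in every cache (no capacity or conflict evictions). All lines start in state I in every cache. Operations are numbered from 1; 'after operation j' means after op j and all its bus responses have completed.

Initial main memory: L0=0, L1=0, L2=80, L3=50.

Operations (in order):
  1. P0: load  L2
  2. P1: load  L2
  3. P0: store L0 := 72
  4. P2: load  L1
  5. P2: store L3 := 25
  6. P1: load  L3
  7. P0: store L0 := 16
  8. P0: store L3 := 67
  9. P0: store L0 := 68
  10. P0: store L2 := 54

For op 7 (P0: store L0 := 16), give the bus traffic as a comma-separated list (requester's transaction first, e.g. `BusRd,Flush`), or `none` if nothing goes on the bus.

  op1 P0: load  L2 → S/I/I on L2; bus BusRd; mem=80
  op2 P1: load  L2 → S/S/I on L2; bus BusRd; mem=80
  op3 P0: store L0 := 72 → M/I/I on L0; bus BusRdX; mem=0
  op4 P2: load  L1 → I/I/S on L1; bus BusRd; mem=0
  op5 P2: store L3 := 25 → I/I/M on L3; bus BusRdX; mem=50
  op6 P1: load  L3 → I/S/S on L3; bus BusRd Flush; mem=25
  op7 P0: store L0 := 16 → M/I/I on L0; bus (none); mem=0
  op8 P0: store L3 := 67 → M/I/I on L3; bus BusRdX; mem=25
  op9 P0: store L0 := 68 → M/I/I on L0; bus (none); mem=0
  op10 P0: store L2 := 54 → M/I/I on L2; bus BusRdX; mem=80

bus = none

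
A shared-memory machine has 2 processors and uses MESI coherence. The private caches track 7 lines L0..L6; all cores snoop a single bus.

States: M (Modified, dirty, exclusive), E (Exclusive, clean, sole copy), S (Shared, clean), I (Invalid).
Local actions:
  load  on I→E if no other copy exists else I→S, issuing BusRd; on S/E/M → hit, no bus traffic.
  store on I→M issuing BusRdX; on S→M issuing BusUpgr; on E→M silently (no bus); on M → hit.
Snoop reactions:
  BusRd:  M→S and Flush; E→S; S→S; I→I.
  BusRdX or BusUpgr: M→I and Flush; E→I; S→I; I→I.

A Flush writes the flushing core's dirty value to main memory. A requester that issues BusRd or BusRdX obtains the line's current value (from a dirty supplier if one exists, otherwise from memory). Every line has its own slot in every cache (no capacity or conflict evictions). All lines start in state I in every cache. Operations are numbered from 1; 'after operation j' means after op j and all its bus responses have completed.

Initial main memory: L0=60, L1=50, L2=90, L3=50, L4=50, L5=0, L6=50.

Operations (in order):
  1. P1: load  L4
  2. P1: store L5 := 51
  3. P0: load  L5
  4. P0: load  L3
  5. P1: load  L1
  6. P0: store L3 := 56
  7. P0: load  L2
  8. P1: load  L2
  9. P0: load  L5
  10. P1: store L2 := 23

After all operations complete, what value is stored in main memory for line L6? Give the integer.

step 1: P1: load  L4  ⟶  IE  (L4)  txn=BusRd  M[L4]=50
step 2: P1: store L5 := 51  ⟶  IM  (L5)  txn=BusRdX  M[L5]=0
step 3: P0: load  L5  ⟶  SS  (L5)  txn=BusRd+Flush  M[L5]=51
step 4: P0: load  L3  ⟶  EI  (L3)  txn=BusRd  M[L3]=50
step 5: P1: load  L1  ⟶  IE  (L1)  txn=BusRd  M[L1]=50
step 6: P0: store L3 := 56  ⟶  MI  (L3)  txn=∅  M[L3]=50
step 7: P0: load  L2  ⟶  EI  (L2)  txn=BusRd  M[L2]=90
step 8: P1: load  L2  ⟶  SS  (L2)  txn=BusRd  M[L2]=90
step 9: P0: load  L5  ⟶  SS  (L5)  txn=∅  M[L5]=51
step 10: P1: store L2 := 23  ⟶  IM  (L2)  txn=BusUpgr  M[L2]=90

memory[L6] = 50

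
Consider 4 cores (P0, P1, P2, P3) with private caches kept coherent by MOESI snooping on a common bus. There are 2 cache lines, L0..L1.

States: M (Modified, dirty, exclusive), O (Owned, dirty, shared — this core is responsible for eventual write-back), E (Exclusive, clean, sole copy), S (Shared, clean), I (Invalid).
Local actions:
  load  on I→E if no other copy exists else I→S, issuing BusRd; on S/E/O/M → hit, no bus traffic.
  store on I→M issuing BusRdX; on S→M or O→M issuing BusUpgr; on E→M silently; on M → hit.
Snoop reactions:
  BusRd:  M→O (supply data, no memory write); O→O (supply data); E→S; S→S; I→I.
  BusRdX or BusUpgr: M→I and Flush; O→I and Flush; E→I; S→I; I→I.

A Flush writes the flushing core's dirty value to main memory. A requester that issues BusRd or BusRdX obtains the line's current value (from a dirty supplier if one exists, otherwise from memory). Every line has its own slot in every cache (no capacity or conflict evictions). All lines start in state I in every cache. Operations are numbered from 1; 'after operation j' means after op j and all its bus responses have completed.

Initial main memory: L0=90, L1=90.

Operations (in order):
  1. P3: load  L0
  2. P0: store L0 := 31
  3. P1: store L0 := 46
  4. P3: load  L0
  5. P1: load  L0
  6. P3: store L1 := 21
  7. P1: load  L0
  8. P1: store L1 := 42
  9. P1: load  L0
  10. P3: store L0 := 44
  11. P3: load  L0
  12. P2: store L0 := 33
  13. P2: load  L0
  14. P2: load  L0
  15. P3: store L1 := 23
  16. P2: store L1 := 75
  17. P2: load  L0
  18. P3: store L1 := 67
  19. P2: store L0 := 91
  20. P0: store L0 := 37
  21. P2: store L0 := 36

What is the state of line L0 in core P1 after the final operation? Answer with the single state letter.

[1] P3: load  L0 | P0:I, P1:I, P2:I, P3:E(90) | bus: BusRd
[2] P0: store L0 := 31 | P0:M(31), P1:I, P2:I, P3:I | bus: BusRdX
[3] P1: store L0 := 46 | P0:I, P1:M(46), P2:I, P3:I | bus: BusRdX,Flush
[4] P3: load  L0 | P0:I, P1:O(46), P2:I, P3:S(46) | bus: BusRd
[5] P1: load  L0 | P0:I, P1:O(46), P2:I, P3:S(46) | bus: none
[6] P3: store L1 := 21 | P0:I, P1:I, P2:I, P3:M(21) | bus: BusRdX
[7] P1: load  L0 | P0:I, P1:O(46), P2:I, P3:S(46) | bus: none
[8] P1: store L1 := 42 | P0:I, P1:M(42), P2:I, P3:I | bus: BusRdX,Flush
[9] P1: load  L0 | P0:I, P1:O(46), P2:I, P3:S(46) | bus: none
[10] P3: store L0 := 44 | P0:I, P1:I, P2:I, P3:M(44) | bus: BusUpgr,Flush
[11] P3: load  L0 | P0:I, P1:I, P2:I, P3:M(44) | bus: none
[12] P2: store L0 := 33 | P0:I, P1:I, P2:M(33), P3:I | bus: BusRdX,Flush
[13] P2: load  L0 | P0:I, P1:I, P2:M(33), P3:I | bus: none
[14] P2: load  L0 | P0:I, P1:I, P2:M(33), P3:I | bus: none
[15] P3: store L1 := 23 | P0:I, P1:I, P2:I, P3:M(23) | bus: BusRdX,Flush
[16] P2: store L1 := 75 | P0:I, P1:I, P2:M(75), P3:I | bus: BusRdX,Flush
[17] P2: load  L0 | P0:I, P1:I, P2:M(33), P3:I | bus: none
[18] P3: store L1 := 67 | P0:I, P1:I, P2:I, P3:M(67) | bus: BusRdX,Flush
[19] P2: store L0 := 91 | P0:I, P1:I, P2:M(91), P3:I | bus: none
[20] P0: store L0 := 37 | P0:M(37), P1:I, P2:I, P3:I | bus: BusRdX,Flush
[21] P2: store L0 := 36 | P0:I, P1:I, P2:M(36), P3:I | bus: BusRdX,Flush

state = I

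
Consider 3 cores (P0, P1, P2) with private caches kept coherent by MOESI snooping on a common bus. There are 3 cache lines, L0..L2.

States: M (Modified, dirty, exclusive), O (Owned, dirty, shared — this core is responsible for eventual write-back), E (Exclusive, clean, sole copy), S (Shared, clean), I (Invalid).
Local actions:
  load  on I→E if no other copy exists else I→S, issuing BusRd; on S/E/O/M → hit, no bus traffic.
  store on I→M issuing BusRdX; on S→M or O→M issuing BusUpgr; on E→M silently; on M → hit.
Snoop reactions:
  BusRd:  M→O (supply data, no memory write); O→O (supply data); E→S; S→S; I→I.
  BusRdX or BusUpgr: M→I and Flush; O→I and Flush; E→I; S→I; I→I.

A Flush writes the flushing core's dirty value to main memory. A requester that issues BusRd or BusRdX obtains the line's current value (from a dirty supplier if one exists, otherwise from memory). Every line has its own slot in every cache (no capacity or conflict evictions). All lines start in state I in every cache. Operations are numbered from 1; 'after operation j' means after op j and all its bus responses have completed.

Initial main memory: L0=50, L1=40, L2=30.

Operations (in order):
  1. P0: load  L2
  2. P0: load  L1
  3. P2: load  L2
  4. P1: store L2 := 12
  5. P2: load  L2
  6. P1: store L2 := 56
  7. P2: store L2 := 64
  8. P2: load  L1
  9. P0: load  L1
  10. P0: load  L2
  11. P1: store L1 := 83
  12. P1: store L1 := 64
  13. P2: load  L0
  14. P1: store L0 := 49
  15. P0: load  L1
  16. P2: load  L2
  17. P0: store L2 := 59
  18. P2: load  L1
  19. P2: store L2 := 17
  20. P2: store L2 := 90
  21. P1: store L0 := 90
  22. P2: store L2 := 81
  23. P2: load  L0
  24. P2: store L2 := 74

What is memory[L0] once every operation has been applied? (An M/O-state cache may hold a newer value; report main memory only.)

  op1 P0: load  L2 → E/I/I on L2; bus BusRd; mem=30
  op2 P0: load  L1 → E/I/I on L1; bus BusRd; mem=40
  op3 P2: load  L2 → S/I/S on L2; bus BusRd; mem=30
  op4 P1: store L2 := 12 → I/M/I on L2; bus BusRdX; mem=30
  op5 P2: load  L2 → I/O/S on L2; bus BusRd; mem=30
  op6 P1: store L2 := 56 → I/M/I on L2; bus BusUpgr; mem=30
  op7 P2: store L2 := 64 → I/I/M on L2; bus BusRdX Flush; mem=56
  op8 P2: load  L1 → S/I/S on L1; bus BusRd; mem=40
  op9 P0: load  L1 → S/I/S on L1; bus (none); mem=40
  op10 P0: load  L2 → S/I/O on L2; bus BusRd; mem=56
  op11 P1: store L1 := 83 → I/M/I on L1; bus BusRdX; mem=40
  op12 P1: store L1 := 64 → I/M/I on L1; bus (none); mem=40
  op13 P2: load  L0 → I/I/E on L0; bus BusRd; mem=50
  op14 P1: store L0 := 49 → I/M/I on L0; bus BusRdX; mem=50
  op15 P0: load  L1 → S/O/I on L1; bus BusRd; mem=40
  op16 P2: load  L2 → S/I/O on L2; bus (none); mem=56
  op17 P0: store L2 := 59 → M/I/I on L2; bus BusUpgr Flush; mem=64
  op18 P2: load  L1 → S/O/S on L1; bus BusRd; mem=40
  op19 P2: store L2 := 17 → I/I/M on L2; bus BusRdX Flush; mem=59
  op20 P2: store L2 := 90 → I/I/M on L2; bus (none); mem=59
  op21 P1: store L0 := 90 → I/M/I on L0; bus (none); mem=50
  op22 P2: store L2 := 81 → I/I/M on L2; bus (none); mem=59
  op23 P2: load  L0 → I/O/S on L0; bus BusRd; mem=50
  op24 P2: store L2 := 74 → I/I/M on L2; bus (none); mem=59

memory[L0] = 50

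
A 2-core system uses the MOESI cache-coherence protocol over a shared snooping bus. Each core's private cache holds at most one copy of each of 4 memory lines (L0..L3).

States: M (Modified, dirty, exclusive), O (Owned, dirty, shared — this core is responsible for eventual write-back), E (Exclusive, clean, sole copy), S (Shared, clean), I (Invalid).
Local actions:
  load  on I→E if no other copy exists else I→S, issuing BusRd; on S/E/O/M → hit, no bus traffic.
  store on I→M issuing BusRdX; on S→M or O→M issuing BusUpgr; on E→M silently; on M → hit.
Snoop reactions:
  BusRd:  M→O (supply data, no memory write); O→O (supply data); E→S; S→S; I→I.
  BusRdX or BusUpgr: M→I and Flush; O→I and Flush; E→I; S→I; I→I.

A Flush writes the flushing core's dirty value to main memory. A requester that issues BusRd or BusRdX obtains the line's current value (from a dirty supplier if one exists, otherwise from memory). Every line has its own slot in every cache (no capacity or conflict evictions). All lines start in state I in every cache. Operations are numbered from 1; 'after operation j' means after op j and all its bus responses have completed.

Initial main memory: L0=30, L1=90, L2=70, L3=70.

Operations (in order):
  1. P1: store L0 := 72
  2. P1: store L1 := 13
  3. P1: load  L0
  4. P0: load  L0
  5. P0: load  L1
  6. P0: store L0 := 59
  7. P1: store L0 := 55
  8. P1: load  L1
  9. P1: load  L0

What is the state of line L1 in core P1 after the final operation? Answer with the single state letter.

  op1 P1: store L0 := 72 → I/M on L0; bus BusRdX; mem=30
  op2 P1: store L1 := 13 → I/M on L1; bus BusRdX; mem=90
  op3 P1: load  L0 → I/M on L0; bus (none); mem=30
  op4 P0: load  L0 → S/O on L0; bus BusRd; mem=30
  op5 P0: load  L1 → S/O on L1; bus BusRd; mem=90
  op6 P0: store L0 := 59 → M/I on L0; bus BusUpgr Flush; mem=72
  op7 P1: store L0 := 55 → I/M on L0; bus BusRdX Flush; mem=59
  op8 P1: load  L1 → S/O on L1; bus (none); mem=90
  op9 P1: load  L0 → I/M on L0; bus (none); mem=59

state = O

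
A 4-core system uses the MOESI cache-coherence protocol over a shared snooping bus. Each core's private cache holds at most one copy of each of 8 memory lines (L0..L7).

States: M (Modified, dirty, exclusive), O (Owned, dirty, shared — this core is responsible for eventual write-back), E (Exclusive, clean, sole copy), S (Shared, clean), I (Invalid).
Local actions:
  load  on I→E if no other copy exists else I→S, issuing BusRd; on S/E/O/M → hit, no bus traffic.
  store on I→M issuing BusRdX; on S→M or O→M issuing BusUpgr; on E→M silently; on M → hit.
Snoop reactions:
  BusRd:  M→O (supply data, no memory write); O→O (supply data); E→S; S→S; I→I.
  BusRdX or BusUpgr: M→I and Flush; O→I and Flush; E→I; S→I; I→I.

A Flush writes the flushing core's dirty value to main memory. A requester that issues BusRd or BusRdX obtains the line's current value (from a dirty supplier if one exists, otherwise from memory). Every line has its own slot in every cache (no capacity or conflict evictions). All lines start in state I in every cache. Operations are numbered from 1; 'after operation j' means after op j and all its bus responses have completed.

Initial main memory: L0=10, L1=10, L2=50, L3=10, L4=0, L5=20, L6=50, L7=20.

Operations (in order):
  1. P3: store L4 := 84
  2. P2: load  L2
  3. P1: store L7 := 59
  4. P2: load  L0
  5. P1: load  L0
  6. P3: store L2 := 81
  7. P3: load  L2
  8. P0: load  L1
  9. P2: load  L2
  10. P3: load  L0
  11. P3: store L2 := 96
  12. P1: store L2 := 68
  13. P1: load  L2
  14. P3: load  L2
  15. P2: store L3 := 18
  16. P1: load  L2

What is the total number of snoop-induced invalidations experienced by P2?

invalidations = 2

  op1 P3: store L4 := 84 → I/I/I/M on L4; bus BusRdX; mem=0
  op2 P2: load  L2 → I/I/E/I on L2; bus BusRd; mem=50
  op3 P1: store L7 := 59 → I/M/I/I on L7; bus BusRdX; mem=20
  op4 P2: load  L0 → I/I/E/I on L0; bus BusRd; mem=10
  op5 P1: load  L0 → I/S/S/I on L0; bus BusRd; mem=10
  op6 P3: store L2 := 81 → I/I/I/M on L2; bus BusRdX; mem=50
  op7 P3: load  L2 → I/I/I/M on L2; bus (none); mem=50
  op8 P0: load  L1 → E/I/I/I on L1; bus BusRd; mem=10
  op9 P2: load  L2 → I/I/S/O on L2; bus BusRd; mem=50
  op10 P3: load  L0 → I/S/S/S on L0; bus BusRd; mem=10
  op11 P3: store L2 := 96 → I/I/I/M on L2; bus BusUpgr; mem=50
  op12 P1: store L2 := 68 → I/M/I/I on L2; bus BusRdX Flush; mem=96
  op13 P1: load  L2 → I/M/I/I on L2; bus (none); mem=96
  op14 P3: load  L2 → I/O/I/S on L2; bus BusRd; mem=96
  op15 P2: store L3 := 18 → I/I/M/I on L3; bus BusRdX; mem=10
  op16 P1: load  L2 → I/O/I/S on L2; bus (none); mem=96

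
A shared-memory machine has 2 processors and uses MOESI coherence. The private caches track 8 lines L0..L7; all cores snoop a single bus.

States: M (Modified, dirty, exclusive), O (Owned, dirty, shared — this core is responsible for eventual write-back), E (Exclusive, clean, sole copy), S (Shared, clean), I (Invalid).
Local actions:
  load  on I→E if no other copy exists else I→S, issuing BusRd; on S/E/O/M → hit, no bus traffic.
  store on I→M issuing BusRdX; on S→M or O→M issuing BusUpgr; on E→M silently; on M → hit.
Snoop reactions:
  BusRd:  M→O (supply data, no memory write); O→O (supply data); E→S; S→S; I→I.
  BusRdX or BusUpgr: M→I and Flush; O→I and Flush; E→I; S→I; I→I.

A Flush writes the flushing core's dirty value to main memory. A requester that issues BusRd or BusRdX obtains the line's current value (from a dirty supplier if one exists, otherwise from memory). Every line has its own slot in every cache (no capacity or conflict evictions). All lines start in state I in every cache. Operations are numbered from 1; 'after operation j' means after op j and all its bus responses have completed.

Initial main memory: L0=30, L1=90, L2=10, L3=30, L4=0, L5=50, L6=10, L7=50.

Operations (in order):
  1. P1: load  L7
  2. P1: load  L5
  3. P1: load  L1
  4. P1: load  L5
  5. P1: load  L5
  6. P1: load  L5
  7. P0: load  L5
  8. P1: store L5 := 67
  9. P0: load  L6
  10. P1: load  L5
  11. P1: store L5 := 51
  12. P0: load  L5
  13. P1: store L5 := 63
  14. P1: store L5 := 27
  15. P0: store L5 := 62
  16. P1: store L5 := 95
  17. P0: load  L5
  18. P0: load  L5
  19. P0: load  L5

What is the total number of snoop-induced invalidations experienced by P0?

step 1: P1: load  L7  ⟶  IE  (L7)  txn=BusRd  M[L7]=50
step 2: P1: load  L5  ⟶  IE  (L5)  txn=BusRd  M[L5]=50
step 3: P1: load  L1  ⟶  IE  (L1)  txn=BusRd  M[L1]=90
step 4: P1: load  L5  ⟶  IE  (L5)  txn=∅  M[L5]=50
step 5: P1: load  L5  ⟶  IE  (L5)  txn=∅  M[L5]=50
step 6: P1: load  L5  ⟶  IE  (L5)  txn=∅  M[L5]=50
step 7: P0: load  L5  ⟶  SS  (L5)  txn=BusRd  M[L5]=50
step 8: P1: store L5 := 67  ⟶  IM  (L5)  txn=BusUpgr  M[L5]=50
step 9: P0: load  L6  ⟶  EI  (L6)  txn=BusRd  M[L6]=10
step 10: P1: load  L5  ⟶  IM  (L5)  txn=∅  M[L5]=50
step 11: P1: store L5 := 51  ⟶  IM  (L5)  txn=∅  M[L5]=50
step 12: P0: load  L5  ⟶  SO  (L5)  txn=BusRd  M[L5]=50
step 13: P1: store L5 := 63  ⟶  IM  (L5)  txn=BusUpgr  M[L5]=50
step 14: P1: store L5 := 27  ⟶  IM  (L5)  txn=∅  M[L5]=50
step 15: P0: store L5 := 62  ⟶  MI  (L5)  txn=BusRdX+Flush  M[L5]=27
step 16: P1: store L5 := 95  ⟶  IM  (L5)  txn=BusRdX+Flush  M[L5]=62
step 17: P0: load  L5  ⟶  SO  (L5)  txn=BusRd  M[L5]=62
step 18: P0: load  L5  ⟶  SO  (L5)  txn=∅  M[L5]=62
step 19: P0: load  L5  ⟶  SO  (L5)  txn=∅  M[L5]=62

invalidations = 3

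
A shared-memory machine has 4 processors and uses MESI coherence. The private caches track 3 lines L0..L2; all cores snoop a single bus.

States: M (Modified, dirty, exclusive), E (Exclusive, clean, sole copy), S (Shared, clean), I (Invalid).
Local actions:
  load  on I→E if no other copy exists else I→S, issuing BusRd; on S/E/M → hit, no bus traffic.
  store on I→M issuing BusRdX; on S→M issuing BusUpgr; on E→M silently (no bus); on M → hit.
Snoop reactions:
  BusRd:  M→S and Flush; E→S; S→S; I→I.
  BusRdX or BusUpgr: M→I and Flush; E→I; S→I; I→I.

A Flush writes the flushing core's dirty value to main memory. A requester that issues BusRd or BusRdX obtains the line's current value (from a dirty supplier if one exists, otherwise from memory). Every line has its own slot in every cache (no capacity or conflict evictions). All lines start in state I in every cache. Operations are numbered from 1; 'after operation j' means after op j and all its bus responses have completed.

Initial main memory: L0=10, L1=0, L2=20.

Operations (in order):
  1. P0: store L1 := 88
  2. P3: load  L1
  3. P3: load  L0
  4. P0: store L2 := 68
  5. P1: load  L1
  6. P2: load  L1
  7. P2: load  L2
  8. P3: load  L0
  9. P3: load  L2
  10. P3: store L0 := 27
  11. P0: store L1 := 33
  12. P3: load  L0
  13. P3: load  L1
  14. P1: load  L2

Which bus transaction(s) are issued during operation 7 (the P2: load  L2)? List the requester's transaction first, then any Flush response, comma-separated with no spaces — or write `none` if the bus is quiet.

  op1 P0: store L1 := 88 → M/I/I/I on L1; bus BusRdX; mem=0
  op2 P3: load  L1 → S/I/I/S on L1; bus BusRd Flush; mem=88
  op3 P3: load  L0 → I/I/I/E on L0; bus BusRd; mem=10
  op4 P0: store L2 := 68 → M/I/I/I on L2; bus BusRdX; mem=20
  op5 P1: load  L1 → S/S/I/S on L1; bus BusRd; mem=88
  op6 P2: load  L1 → S/S/S/S on L1; bus BusRd; mem=88
  op7 P2: load  L2 → S/I/S/I on L2; bus BusRd Flush; mem=68
  op8 P3: load  L0 → I/I/I/E on L0; bus (none); mem=10
  op9 P3: load  L2 → S/I/S/S on L2; bus BusRd; mem=68
  op10 P3: store L0 := 27 → I/I/I/M on L0; bus (none); mem=10
  op11 P0: store L1 := 33 → M/I/I/I on L1; bus BusUpgr; mem=88
  op12 P3: load  L0 → I/I/I/M on L0; bus (none); mem=10
  op13 P3: load  L1 → S/I/I/S on L1; bus BusRd Flush; mem=33
  op14 P1: load  L2 → S/S/S/S on L2; bus BusRd; mem=68

bus = BusRd,Flush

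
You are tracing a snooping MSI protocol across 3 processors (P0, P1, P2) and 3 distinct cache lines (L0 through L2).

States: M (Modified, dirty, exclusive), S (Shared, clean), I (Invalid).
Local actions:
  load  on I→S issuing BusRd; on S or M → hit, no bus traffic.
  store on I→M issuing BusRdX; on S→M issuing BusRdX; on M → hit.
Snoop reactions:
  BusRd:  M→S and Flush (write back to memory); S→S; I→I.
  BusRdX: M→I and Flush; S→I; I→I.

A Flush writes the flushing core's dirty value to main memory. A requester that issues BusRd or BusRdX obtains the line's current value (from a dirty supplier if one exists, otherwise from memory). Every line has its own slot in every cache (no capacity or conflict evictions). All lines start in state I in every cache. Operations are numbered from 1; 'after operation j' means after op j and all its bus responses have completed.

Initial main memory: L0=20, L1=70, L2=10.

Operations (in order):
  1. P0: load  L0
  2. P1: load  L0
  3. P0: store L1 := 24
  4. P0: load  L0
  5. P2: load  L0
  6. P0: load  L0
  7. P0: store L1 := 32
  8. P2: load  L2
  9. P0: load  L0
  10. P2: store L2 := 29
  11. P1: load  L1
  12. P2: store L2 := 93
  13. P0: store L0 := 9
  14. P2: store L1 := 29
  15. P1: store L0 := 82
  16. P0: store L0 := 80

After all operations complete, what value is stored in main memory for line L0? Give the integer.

step 1: P0: load  L0  ⟶  SII  (L0)  txn=BusRd  M[L0]=20
step 2: P1: load  L0  ⟶  SSI  (L0)  txn=BusRd  M[L0]=20
step 3: P0: store L1 := 24  ⟶  MII  (L1)  txn=BusRdX  M[L1]=70
step 4: P0: load  L0  ⟶  SSI  (L0)  txn=∅  M[L0]=20
step 5: P2: load  L0  ⟶  SSS  (L0)  txn=BusRd  M[L0]=20
step 6: P0: load  L0  ⟶  SSS  (L0)  txn=∅  M[L0]=20
step 7: P0: store L1 := 32  ⟶  MII  (L1)  txn=∅  M[L1]=70
step 8: P2: load  L2  ⟶  IIS  (L2)  txn=BusRd  M[L2]=10
step 9: P0: load  L0  ⟶  SSS  (L0)  txn=∅  M[L0]=20
step 10: P2: store L2 := 29  ⟶  IIM  (L2)  txn=BusRdX  M[L2]=10
step 11: P1: load  L1  ⟶  SSI  (L1)  txn=BusRd+Flush  M[L1]=32
step 12: P2: store L2 := 93  ⟶  IIM  (L2)  txn=∅  M[L2]=10
step 13: P0: store L0 := 9  ⟶  MII  (L0)  txn=BusRdX  M[L0]=20
step 14: P2: store L1 := 29  ⟶  IIM  (L1)  txn=BusRdX  M[L1]=32
step 15: P1: store L0 := 82  ⟶  IMI  (L0)  txn=BusRdX+Flush  M[L0]=9
step 16: P0: store L0 := 80  ⟶  MII  (L0)  txn=BusRdX+Flush  M[L0]=82

memory[L0] = 82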